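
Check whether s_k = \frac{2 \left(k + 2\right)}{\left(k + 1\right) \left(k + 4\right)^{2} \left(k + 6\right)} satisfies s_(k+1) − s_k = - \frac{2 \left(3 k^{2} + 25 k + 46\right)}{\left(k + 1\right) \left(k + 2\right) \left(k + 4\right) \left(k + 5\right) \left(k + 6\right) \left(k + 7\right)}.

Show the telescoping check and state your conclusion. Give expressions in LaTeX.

s_(k+1) = 2*(k + 3)/((k + 2)*(k + 5)**2*(k + 7))
s_(k+1) − s_k = 2*((k + 1)*(k + 3)*(k + 4)**2*(k + 6) - (k + 2)**2*(k + 5)**2*(k + 7))/((k + 1)*(k + 2)*(k + 4)**2*(k + 5)**2*(k + 6)*(k + 7))
(s_(k+1) − s_k) − t_k = 4*(4*k**3 + 51*k**2 + 205*k + 254)/(k**8 + 34*k**7 + 492*k**6 + 3942*k**5 + 19023*k**4 + 56184*k**3 + 98084*k**2 + 91040*k + 33600)

Invalid: residual \frac{4 \left(4 k^{3} + 51 k^{2} + 205 k + 254\right)}{k^{8} + 34 k^{7} + 492 k^{6} + 3942 k^{5} + 19023 k^{4} + 56184 k^{3} + 98084 k^{2} + 91040 k + 33600} ≠ 0.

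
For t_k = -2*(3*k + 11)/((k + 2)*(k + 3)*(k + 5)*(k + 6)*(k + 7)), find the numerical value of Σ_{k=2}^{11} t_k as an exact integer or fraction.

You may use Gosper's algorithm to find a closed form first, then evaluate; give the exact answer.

Step 1: r(k) = (k + 2)*(k + 5)*(3*k + 14)/((k + 4)*(k + 8)*(3*k + 11)).
Normal form (A,B,C) = (k + 2, k + 8, k**2 + 23*k/3 + 44/3).
Need (k + 2)·f(k+1) − (k + 7)·f(k) = k**2 + 23*k/3 + 44/3.
Bound: deg f ≤ 5.
Match coefficients ⇒ f(k) = k*(k + 3)*(k + 4)*(k**2 + 13*k + 52)/180.
Then R = B(k−1)f/C = k*(k + 3)*(k + 7)*(k**2 + 13*k + 52)/(60*(3*k + 11)), so s_k = R(k)·t_k = k*(-k**2 - 13*k - 52)/(30*(k**3 + 13*k**2 + 52*k + 60)).
Δs = 2*(-3*k - 11)/(k**5 + 23*k**4 + 203*k**3 + 853*k**2 + 1692*k + 1260), as required.
Σ_(k=2)^(11) t_k = s_(12) − s_(2) = -176/5355 − (-41/1680) = -145/17136.

Σ = -145/17136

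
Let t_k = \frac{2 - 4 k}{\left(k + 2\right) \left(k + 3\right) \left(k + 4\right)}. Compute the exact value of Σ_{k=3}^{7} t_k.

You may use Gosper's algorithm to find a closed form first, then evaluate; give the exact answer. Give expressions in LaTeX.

Σ = -2/11

t_(k+1)/t_k = (k + 2)*(2*k + 1)/((k + 5)*(2*k - 1)).
Normal form (A,B,C) = (k + 2, k + 5, k - 1/2).
Need (k + 2)·f(k+1) − (k + 4)·f(k) = k - 1/2.
From deg A=1, deg B=1, deg C=1: d=2.
Solve for f: f(k) = k*(k - 3)/8 (degree 2 ≤ 2).
Certificate R = B(k−1)f/C = k*(k - 3)*(k + 4)/(4*(2*k - 1)) gives s_k = -k*(k - 3)/(2*(k + 2)*(k + 3)).
Δs = 2*(1 - 2*k)/(k**3 + 9*k**2 + 26*k + 24), as required.
Sum = s_(8) − s_(3); s_(8) = -2/11, s_(3) = 0 ⇒ -2/11.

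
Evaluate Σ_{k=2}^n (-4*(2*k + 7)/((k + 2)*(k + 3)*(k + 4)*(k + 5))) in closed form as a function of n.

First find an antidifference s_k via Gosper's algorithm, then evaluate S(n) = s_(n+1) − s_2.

The ratio is (k + 2)*(2*k + 9)/((k + 6)*(2*k + 7)).
Factor: A=k + 2; B=k + 6; C=k + 7/2.
Solve (k + 2)·f(k+1) − (k + 5)·f(k) = k + 7/2.
Bound: deg f ≤ 3.
Match coefficients ⇒ f(k) = k*(k + 3)*(k + 6)/16.
Get s_k = R·t_k = k*(-k - 6)/(2*(k**2 + 6*k + 8)) with R(k) = B(k−1)f(k)/C(k) = k*(k + 3)*(k + 5)*(k + 6)/(8*(2*k + 7)).
s_(k+1) − s_k = 4*(-2*k - 7)/(k**4 + 14*k**3 + 71*k**2 + 154*k + 120) = t_k.
Telescope: S(n) = s_(n+1) − s_(2) = (-n**2 - 8*n - 7)/(2*(n**2 + 8*n + 15)) − (-1/3) = (-n**2 - 8*n + 9)/(6*(n**2 + 8*n + 15)).

S(n) = (-n**2 - 8*n + 9)/(6*(n**2 + 8*n + 15))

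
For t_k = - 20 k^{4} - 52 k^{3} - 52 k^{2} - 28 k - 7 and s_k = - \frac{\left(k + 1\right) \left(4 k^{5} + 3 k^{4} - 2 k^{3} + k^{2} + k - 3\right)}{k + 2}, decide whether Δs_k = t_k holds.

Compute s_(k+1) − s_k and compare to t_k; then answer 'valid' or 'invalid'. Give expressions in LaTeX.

Invalid: residual \frac{16 k^{5} + 89 k^{4} + 158 k^{3} + 131 k^{2} + 62 k + 17}{k^{2} + 5 k + 6} ≠ 0.

s_(k+1) = (-4*k**6 - 31*k**5 - 96*k**4 - 153*k**3 - 135*k**2 - 62*k - 8)/(k + 3)
s_(k+1) − s_k = (-20*k**6 - 136*k**5 - 343*k**4 - 442*k**3 - 328*k**2 - 141*k - 25)/(k**2 + 5*k + 6)
(s_(k+1) − s_k) − t_k = (16*k**5 + 89*k**4 + 158*k**3 + 131*k**2 + 62*k + 17)/(k**2 + 5*k + 6)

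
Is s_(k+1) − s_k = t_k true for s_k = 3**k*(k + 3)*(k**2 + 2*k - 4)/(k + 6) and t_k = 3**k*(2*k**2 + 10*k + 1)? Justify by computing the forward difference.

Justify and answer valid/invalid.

s_(k+1) = 3**(k + 1)*(k + 4)*(2*k + (k + 1)**2 - 2)/(k + 7)
s_(k+1) − s_k = 2*3**k*(k**4 + 15*k**3 + 76*k**2 + 128*k + 6)/(k**2 + 13*k + 42)
(s_(k+1) − s_k) − t_k = 3**(k + 1)*(-2*k**3 - 21*k**2 - 59*k - 10)/(k**2 + 13*k + 42)

Invalid: residual 3**(k + 1)*(-2*k**3 - 21*k**2 - 59*k - 10)/(k**2 + 13*k + 42) ≠ 0.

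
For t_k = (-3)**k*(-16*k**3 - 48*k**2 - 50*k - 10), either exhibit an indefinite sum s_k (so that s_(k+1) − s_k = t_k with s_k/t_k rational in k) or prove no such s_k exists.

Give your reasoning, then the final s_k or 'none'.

t_(k+1)/t_k = 3*(-8*k**3 - 48*k**2 - 97*k - 62)/(8*k**3 + 24*k**2 + 25*k + 5).
A = -3, B = 1, C = k**3 + 3*k**2 + 25*k/8 + 5/8.
Solve (-3)·f(k+1) − (1)·f(k) = k**3 + 3*k**2 + 25*k/8 + 5/8.
Bound: deg f ≤ 3.
Solving with deg f ≤ 3: f(k) = -(4*k**3 + 3*k**2 - k - 2)/16.
Certificate R = B(k−1)f/C = -(4*k**3 + 3*k**2 - k - 2)/(2*(8*k**3 + 24*k**2 + 25*k + 5)) gives s_k = (-3)**k*(4*k**3 + 3*k**2 - k - 2).
s_(k+1) − s_k = (-3)**k*(-16*k**3 - 48*k**2 - 50*k - 10) = t_k.

s_k = (-3)**k*(4*k**3 + 3*k**2 - k - 2)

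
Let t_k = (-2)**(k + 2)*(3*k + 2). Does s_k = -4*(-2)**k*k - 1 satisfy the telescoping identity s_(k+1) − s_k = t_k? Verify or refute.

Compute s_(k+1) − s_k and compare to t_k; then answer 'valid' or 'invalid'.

s_(k+1) = 8*(-2)**k*(k + 1) - 1
s_(k+1) − s_k = (-2)**(k + 2)*(3*k + 2)
(s_(k+1) − s_k) − t_k = 0

Valid: the claim telescopes to t_k.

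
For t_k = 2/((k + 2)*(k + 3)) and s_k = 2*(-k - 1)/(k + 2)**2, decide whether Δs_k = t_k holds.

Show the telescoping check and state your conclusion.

Invalid: residual 2*(-2*k - 5)/(k**4 + 10*k**3 + 37*k**2 + 60*k + 36) ≠ 0.

s_(k+1) = 2*(-k - 2)/(k + 3)**2
s_(k+1) − s_k = 2*(k**2 + 3*k + 1)/(k**4 + 10*k**3 + 37*k**2 + 60*k + 36)
(s_(k+1) − s_k) − t_k = 2*(-2*k - 5)/(k**4 + 10*k**3 + 37*k**2 + 60*k + 36)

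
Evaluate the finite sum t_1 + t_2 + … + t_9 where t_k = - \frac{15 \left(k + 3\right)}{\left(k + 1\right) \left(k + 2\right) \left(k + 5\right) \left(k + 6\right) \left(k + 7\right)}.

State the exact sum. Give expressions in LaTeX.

Step 1: r(k) = (k + 1)*(k + 4)*(k + 5)/((k + 3)**2*(k + 8)).
A = k + 1, B = k + 8, C = k**3 + 10*k**2 + 33*k + 36.
Set up (k + 1)·f(k+1) − (k + 7)·f(k) − (k**3 + 10*k**2 + 33*k + 36) = 0.
Bound: deg f ≤ 6.
Solve for f: f(k) = k*(k + 2)*(k + 3)*(k + 4)*(k**2 + 12*k + 41)/90 (degree 6 ≤ 6).
Get s_k = R·t_k = k*(-k**2 - 12*k - 41)/(6*(k**3 + 12*k**2 + 41*k + 30)) with R(k) = B(k−1)f(k)/C(k) = k*(k + 2)*(k + 7)*(k**2 + 12*k + 41)/(90*(k + 3)).
Verify: 15*(-k - 3)/(k**5 + 21*k**4 + 163*k**3 + 567*k**2 + 844*k + 420) matches t_k.
Telescoping: Σ = s_(10) − s_(1) = -29/176 − (-3/28) = -71/1232.

Σ = -71/1232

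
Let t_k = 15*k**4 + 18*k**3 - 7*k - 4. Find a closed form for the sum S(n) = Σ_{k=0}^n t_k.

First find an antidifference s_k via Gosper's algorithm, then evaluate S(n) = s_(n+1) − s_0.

S(n) = 3*n**5 + 12*n**4 + 14*n**3 + n**2 - 8*n - 4

Compute t_(k+1)/t_k: get (-7*k + 15*(k + 1)**4 + 18*(k + 1)**3 - 11)/(15*k**4 + 18*k**3 - 7*k - 4).
Normal form (A,B,C) = (1, 1, k**4 + 6*k**3/5 - 7*k/15 - 4/15).
Solve (1)·f(k+1) − (1)·f(k) = k**4 + 6*k**3/5 - 7*k/15 - 4/15.
d = 5 from the (0,0,4) case.
Coefficient equations give f(k) = k*(k + 1)*(3*k**3 - 6*k**2 + 2*k - 1)/15.
Then R = B(k−1)f/C = k*(3*k**3 - 6*k**2 + 2*k - 1)/(15*k**3 + 3*k**2 - 3*k - 4), so s_k = R(k)·t_k = k*(3*k**4 - 3*k**3 - 4*k**2 + k - 1).
Check: Δs_k = 15*k**4 + 18*k**3 - 7*k - 4. ✓
Evaluate: s_(n+1) = 3*n**5 + 12*n**4 + 14*n**3 + n**2 - 8*n - 4; subtract s_(0) = 0 ⇒ S(n) = 3*n**5 + 12*n**4 + 14*n**3 + n**2 - 8*n - 4.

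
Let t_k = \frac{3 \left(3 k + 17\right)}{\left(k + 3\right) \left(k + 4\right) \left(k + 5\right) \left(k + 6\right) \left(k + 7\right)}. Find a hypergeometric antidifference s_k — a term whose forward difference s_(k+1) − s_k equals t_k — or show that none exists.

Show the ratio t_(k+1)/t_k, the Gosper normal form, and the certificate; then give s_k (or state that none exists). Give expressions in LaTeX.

The ratio is (k + 3)*(3*k + 20)/((k + 8)*(3*k + 17)).
Take A(k)=k + 3, B(k)=k + 8, C(k)=k + 17/3.
Key eq: (k + 3)·f(k+1) = (k + 7)·f(k) + (k + 17/3).
d = 4 from the (1,1,1) case.
A polynomial solution: f(k) = k*(k + 5)*(k**2 + 13*k + 54)/216.
Certificate R = B(k−1)f/C = k*(k + 5)*(k + 7)*(k**2 + 13*k + 54)/(72*(3*k + 17)) gives s_k = k*(k**2 + 13*k + 54)/(24*(k**3 + 13*k**2 + 54*k + 72)).
Δs = 3*(3*k + 17)/(k**5 + 25*k**4 + 245*k**3 + 1175*k**2 + 2754*k + 2520), as required.

s_k = \frac{k \left(k^{2} + 13 k + 54\right)}{24 \left(k^{3} + 13 k^{2} + 54 k + 72\right)}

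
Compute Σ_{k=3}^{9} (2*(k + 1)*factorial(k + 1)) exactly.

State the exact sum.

Σ = 79833552

r(k) = (k + 2)**2/(k + 1) after simplifying.
A = k + 2, B = 1, C = k + 1.
Set up (k + 2)·f(k+1) − (1)·f(k) − (k + 1) = 0.
deg f ≤ 0 (via 1,0,1).
Solve for f: f(k) = 1 (degree 0 ≤ 0).
R(k) = B(k−1)·f(k)/C(k) = 1/(k + 1); s_k = R·t_k = 2*factorial(k + 1).
Verify: 2*(k + 1)*factorial(k + 1) matches t_k.
Telescoping: Σ = s_(10) − s_(3) = 79833600 − (48) = 79833552.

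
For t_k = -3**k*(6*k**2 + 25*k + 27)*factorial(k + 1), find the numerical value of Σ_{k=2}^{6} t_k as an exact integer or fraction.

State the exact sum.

Σ = -1499056902

r(k) = 3*(6*k**3 + 49*k**2 + 132*k + 116)/(6*k**2 + 25*k + 27) after simplifying.
Factor: A=3*k + 6; B=1; C=k**2 + 25*k/6 + 9/2.
Solve (3*k + 6)·f(k+1) − (1)·f(k) = k**2 + 25*k/6 + 9/2.
Degrees (1,0,2) ⇒ d ≤ 1.
Solve for f: f(k) = (2*k + 3)/6 (degree 1 ≤ 1).
So s_k = (B(k−1)f/C)·t_k = ((2*k + 3)/(6*k**2 + 25*k + 27))·t_k = -3**k*(2*k + 3)*factorial(k + 1).
Check: Δs_k = -3**k*(6*k**2 + 25*k + 27)*factorial(k + 1). ✓
Σ_(k=2)^(6) t_k = s_(7) − s_(2) = -1499057280 − (-378) = -1499056902.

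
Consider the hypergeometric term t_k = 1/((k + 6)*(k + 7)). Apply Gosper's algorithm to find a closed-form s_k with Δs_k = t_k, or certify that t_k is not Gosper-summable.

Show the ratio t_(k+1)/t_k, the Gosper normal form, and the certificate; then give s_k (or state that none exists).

s_k = k/(6*(k + 6))

r(k) = (k + 6)/(k + 8) after simplifying.
A = k + 6, B = k + 8, C = 1.
Set up (k + 6)·f(k+1) − (k + 7)·f(k) − (1) = 0.
Degrees (1,1,0) ⇒ d ≤ 1.
Solving with deg f ≤ 1: f(k) = k/6.
Then R = B(k−1)f/C = k*(k + 7)/6, so s_k = R(k)·t_k = k/(6*(k + 6)).
Check: Δs_k = 1/(k**2 + 13*k + 42). ✓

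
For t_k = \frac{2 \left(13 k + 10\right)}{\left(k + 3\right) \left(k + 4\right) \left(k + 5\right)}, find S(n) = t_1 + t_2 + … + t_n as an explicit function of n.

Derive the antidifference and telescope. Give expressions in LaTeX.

S(n) = \frac{n \left(15 n + 31\right)}{4 \left(n^{2} + 9 n + 20\right)}

r(k) = (k + 3)*(13*k + 23)/((k + 6)*(13*k + 10)) after simplifying.
So A=k + 3 and B=k + 6, with C=k + 10/13.
Set up (k + 3)·f(k+1) − (k + 5)·f(k) − (k + 10/13) = 0.
Bound: deg f ≤ 2.
Solve for f: f(k) = k*(49*k + 31)/312 (degree 2 ≤ 2).
R(k) = B(k−1)·f(k)/C(k) = k*(k + 5)*(49*k + 31)/(24*(13*k + 10)); s_k = R·t_k = k*(49*k + 31)/(12*(k + 3)*(k + 4)).
s_(k+1) − s_k = 2*(13*k + 10)/(k**3 + 12*k**2 + 47*k + 60) = t_k.
Telescope: S(n) = s_(n+1) − s_(1) = (49*n**2 + 129*n + 80)/(12*(n**2 + 9*n + 20)) − (1/3) = n*(15*n + 31)/(4*(n**2 + 9*n + 20)).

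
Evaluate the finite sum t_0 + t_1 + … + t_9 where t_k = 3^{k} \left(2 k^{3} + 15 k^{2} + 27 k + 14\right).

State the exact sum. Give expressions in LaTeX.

Σ = 76822748

Step 1: r(k) = 3*(2*k**3 + 21*k**2 + 63*k + 58)/(2*k**3 + 15*k**2 + 27*k + 14).
So A=3 and B=1, with C=k**3 + 15*k**2/2 + 27*k/2 + 7.
f must satisfy (3)·f(k+1) − (1)·f(k) = k**3 + 15*k**2/2 + 27*k/2 + 7.
deg f ≤ 3 (via 0,0,3).
Match coefficients ⇒ f(k) = (k**3 + 3*k**2 + 1)/2.
R(k) = B(k−1)·f(k)/C(k) = (k**3 + 3*k**2 + 1)/((k + 1)*(2*k**2 + 13*k + 14)); s_k = R·t_k = 3**k*(k**3 + 3*k**2 + 1).
Check: Δs_k = 3**k*(2*k**3 + 15*k**2 + 27*k + 14). ✓
Σ_(k=0)^(9) t_k = s_(10) − s_(0) = 76822749 − (1) = 76822748.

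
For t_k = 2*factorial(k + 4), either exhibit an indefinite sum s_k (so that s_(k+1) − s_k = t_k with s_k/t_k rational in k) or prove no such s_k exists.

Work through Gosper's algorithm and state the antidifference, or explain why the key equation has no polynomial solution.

not Gosper-summable; s_k does not exist

The ratio is k + 5.
So A=k + 5 and B=1, with C=1.
Key eq: (k + 5)·f(k+1) = (1)·f(k) + (1).
Degrees (1,0,0) ⇒ d ≤ -1.
d = -1 < 0 ⇒ no nonzero polynomial f; not summable.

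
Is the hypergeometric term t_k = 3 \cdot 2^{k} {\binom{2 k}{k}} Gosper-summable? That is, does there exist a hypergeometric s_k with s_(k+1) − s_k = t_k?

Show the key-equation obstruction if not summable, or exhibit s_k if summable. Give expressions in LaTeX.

No — negative degree bound, so no certificate f.

Step 1: r(k) = 4*(2*k + 1)/(k + 1).
So A=8*k + 4 and B=k + 1, with C=1.
Need (8*k + 4)·f(k+1) − (k)·f(k) = 1.
From deg A=1, deg B=1, deg C=0: d=-1.
Negative degree bound (-1): no f exists, t_k not Gosper-summable.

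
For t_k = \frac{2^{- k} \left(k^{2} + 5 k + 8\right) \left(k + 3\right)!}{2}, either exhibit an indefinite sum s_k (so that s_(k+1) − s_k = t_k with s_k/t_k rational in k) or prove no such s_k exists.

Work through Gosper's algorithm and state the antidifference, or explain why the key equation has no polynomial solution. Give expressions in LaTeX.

s_k = 2^{- k} \left(k + 2\right) \left(k + 3\right)!

Ratio r(k) = (k + 4)*(5*k + (k + 1)**2 + 13)/(2*(k**2 + 5*k + 8)).
So A=k/2 + 2 and B=1, with C=k**2 + 5*k + 8.
Key eq: (k/2 + 2)·f(k+1) = (1)·f(k) + (k**2 + 5*k + 8).
From deg A=1, deg B=0, deg C=2: d=1.
A polynomial solution: f(k) = 2*(k + 2).
R(k) = B(k−1)·f(k)/C(k) = 2*(k + 2)/(k**2 + 5*k + 8); s_k = R·t_k = (k + 2)*factorial(k + 3)/2**k.
Check: Δs_k = (k**2 + 5*k + 8)*factorial(k + 3)/(2*2**k). ✓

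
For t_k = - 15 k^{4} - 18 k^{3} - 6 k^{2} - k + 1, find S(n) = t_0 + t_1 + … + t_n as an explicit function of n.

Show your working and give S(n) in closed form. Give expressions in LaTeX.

Ratio r(k) = (15*k**4 + 78*k**3 + 150*k**2 + 127*k + 39)/(15*k**4 + 18*k**3 + 6*k**2 + k - 1).
So A=1 and B=1, with C=k**4 + 6*k**3/5 + 2*k**2/5 + k/15 - 1/15.
Solve (1)·f(k+1) − (1)·f(k) = k**4 + 6*k**3/5 + 2*k**2/5 + k/15 - 1/15.
Degrees (0,0,4) ⇒ d ≤ 5.
Solving with deg f ≤ 5: f(k) = k*(3*k**4 - 3*k**3 - 2*k**2 + 2*k - 1)/15.
Get s_k = R·t_k = k*(-3*k**4 + 3*k**3 + 2*k**2 - 2*k + 1) with R(k) = B(k−1)f(k)/C(k) = k*(3*k**4 - 3*k**3 - 2*k**2 + 2*k - 1)/(15*k**4 + 18*k**3 + 6*k**2 + k - 1).
s_(k+1) − s_k = -15*k**4 - 18*k**3 - 6*k**2 - k + 1 = t_k.
s_(n+1) = -3*n**5 - 12*n**4 - 16*n**3 - 8*n**2 + 1 and s_(0) = 0, so S(n) = -3*n**5 - 12*n**4 - 16*n**3 - 8*n**2 + 1.

S(n) = - 3 n^{5} - 12 n^{4} - 16 n^{3} - 8 n^{2} + 1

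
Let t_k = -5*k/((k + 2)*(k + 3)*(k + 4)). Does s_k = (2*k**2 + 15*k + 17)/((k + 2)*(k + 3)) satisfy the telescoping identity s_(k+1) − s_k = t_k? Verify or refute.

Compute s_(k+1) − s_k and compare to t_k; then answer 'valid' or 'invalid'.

valid (s_(k+1) − s_k reduces to t_k)

s_(k+1) = (15*k + 2*(k + 1)**2 + 32)/((k + 3)*(k + 4))
s_(k+1) − s_k = -5*k/(k**3 + 9*k**2 + 26*k + 24)
(s_(k+1) − s_k) − t_k = 0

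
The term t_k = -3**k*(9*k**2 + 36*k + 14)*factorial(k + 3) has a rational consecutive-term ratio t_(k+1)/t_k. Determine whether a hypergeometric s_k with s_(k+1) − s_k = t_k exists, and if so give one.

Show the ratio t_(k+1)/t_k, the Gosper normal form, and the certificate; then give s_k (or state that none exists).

Compute t_(k+1)/t_k: get 3*(9*k**3 + 90*k**2 + 275*k + 236)/(9*k**2 + 36*k + 14).
Normal form (A,B,C) = (3*k + 12, 1, k**2 + 4*k + 14/9).
f must satisfy (3*k + 12)·f(k+1) − (1)·f(k) = k**2 + 4*k + 14/9.
Bound: deg f ≤ 1.
Solving with deg f ≤ 1: f(k) = (3*k - 2)/9.
Get s_k = R·t_k = -3**k*(3*k - 2)*factorial(k + 3) with R(k) = B(k−1)f(k)/C(k) = (3*k - 2)/(9*k**2 + 36*k + 14).
s_(k+1) − s_k = -3**k*(9*k**2 + 36*k + 14)*factorial(k + 3) = t_k.

s_k = -3**k*(3*k - 2)*factorial(k + 3)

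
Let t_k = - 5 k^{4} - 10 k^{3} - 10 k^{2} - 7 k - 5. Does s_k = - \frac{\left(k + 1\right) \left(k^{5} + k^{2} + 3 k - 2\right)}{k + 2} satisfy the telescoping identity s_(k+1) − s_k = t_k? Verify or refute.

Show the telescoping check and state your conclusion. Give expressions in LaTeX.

s_(k+1) = -(k + 2)*(3*k + (k + 1)**5 + (k + 1)**2 + 1)/(k + 3)
s_(k+1) − s_k = (-5*k**6 - 31*k**5 - 70*k**4 - 87*k**3 - 74*k**2 - 51*k - 18)/(k**2 + 5*k + 6)
(s_(k+1) − s_k) − t_k = 2*(2*k**5 + 10*k**4 + 15*k**3 + 13*k**2 + 8*k + 6)/(k**2 + 5*k + 6)

Invalid: residual \frac{2 \left(2 k^{5} + 10 k^{4} + 15 k^{3} + 13 k^{2} + 8 k + 6\right)}{k^{2} + 5 k + 6} ≠ 0.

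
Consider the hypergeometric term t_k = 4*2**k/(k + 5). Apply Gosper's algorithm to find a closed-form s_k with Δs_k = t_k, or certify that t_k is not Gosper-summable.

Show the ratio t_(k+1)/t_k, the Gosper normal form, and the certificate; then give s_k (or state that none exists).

no hypergeometric antidifference exists

Step 1: r(k) = 2*(k + 5)/(k + 6).
A = 2*k + 10, B = k + 6, C = 1.
Solve (2*k + 10)·f(k+1) − (k + 5)·f(k) = 1.
deg f ≤ -1 (via 1,1,0).
Bound -1 < 0, so the key equation has no polynomial solution.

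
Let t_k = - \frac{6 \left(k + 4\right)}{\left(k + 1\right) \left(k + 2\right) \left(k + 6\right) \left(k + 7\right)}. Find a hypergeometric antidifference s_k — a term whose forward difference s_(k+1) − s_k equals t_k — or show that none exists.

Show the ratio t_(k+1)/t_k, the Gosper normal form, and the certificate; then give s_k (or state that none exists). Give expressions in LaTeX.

s_k = \frac{k \left(- k - 7\right)}{2 \left(k^{2} + 7 k + 6\right)}

r(k) = (k + 1)*(k + 5)*(k + 6)/((k + 3)*(k + 4)*(k + 8)) after simplifying.
So A=k + 1 and B=k + 8, with C=k**4 + 16*k**3 + 95*k**2 + 248*k + 240.
f must satisfy (k + 1)·f(k+1) − (k + 7)·f(k) = k**4 + 16*k**3 + 95*k**2 + 248*k + 240.
d = 6 from the (1,1,4) case.
Solving with deg f ≤ 6: f(k) = k*(k + 2)*(k + 3)*(k + 4)*(k + 5)*(k + 7)/12.
Then R = B(k−1)f/C = k*(k + 2)*(k + 7)**2/(12*(k + 4)), so s_k = R(k)·t_k = k*(-k - 7)/(2*(k**2 + 7*k + 6)).
Δs = 6*(-k - 4)/(k**4 + 16*k**3 + 83*k**2 + 152*k + 84), as required.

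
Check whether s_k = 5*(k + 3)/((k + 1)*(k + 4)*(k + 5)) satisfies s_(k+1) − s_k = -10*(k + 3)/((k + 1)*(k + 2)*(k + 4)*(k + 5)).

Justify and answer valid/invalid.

s_(k+1) = 5*(k + 4)/((k + 2)*(k + 5)*(k + 6))
s_(k+1) − s_k = 10*(-k**2 - 6*k - 10)/(k**5 + 18*k**4 + 121*k**3 + 372*k**2 + 508*k + 240)
(s_(k+1) − s_k) − t_k = 10*(3*k + 8)/(k**5 + 18*k**4 + 121*k**3 + 372*k**2 + 508*k + 240)

Invalid: residual 10*(3*k + 8)/(k**5 + 18*k**4 + 121*k**3 + 372*k**2 + 508*k + 240) ≠ 0.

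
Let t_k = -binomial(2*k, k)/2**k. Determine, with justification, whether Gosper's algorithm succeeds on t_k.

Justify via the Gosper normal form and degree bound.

No. Not Gosper-summable.

t_(k+1)/t_k = (2*k + 1)/(k + 1).
A = 2*k + 1, B = k + 1, C = 1.
Solve (2*k + 1)·f(k+1) − (k)·f(k) = 1.
deg f ≤ -1 (via 1,1,0).
deg f ≤ -1 is impossible — no certificate.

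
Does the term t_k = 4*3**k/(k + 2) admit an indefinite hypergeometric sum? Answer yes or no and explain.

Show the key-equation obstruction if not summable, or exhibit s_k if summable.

t_(k+1)/t_k = 3*(k + 2)/(k + 3).
Gosper form: A/B · C(k+1)/C(k) with A=3*k + 6, B=k + 3, C=1.
Set up (3*k + 6)·f(k+1) − (k + 2)·f(k) − (1) = 0.
Bound: deg f ≤ -1.
Negative degree bound (-1): no f exists, t_k not Gosper-summable.

No; the degree bound rules out any f.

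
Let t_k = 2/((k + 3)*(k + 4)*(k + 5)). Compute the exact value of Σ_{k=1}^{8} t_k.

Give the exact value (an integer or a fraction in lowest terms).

The ratio is (k + 3)/(k + 6).
So A=k + 3 and B=k + 6, with C=1.
Set up (k + 3)·f(k+1) − (k + 5)·f(k) − (1) = 0.
d = 2 from the (1,1,0) case.
Match coefficients ⇒ f(k) = k*(k + 7)/24.
Get s_k = R·t_k = k*(k + 7)/(12*(k + 3)*(k + 4)) with R(k) = B(k−1)f(k)/C(k) = k*(k + 5)*(k + 7)/24.
Verify: 2/(k**3 + 12*k**2 + 47*k + 60) matches t_k.
Evaluate s at k=9 and k=1: 1/13 and 1/30; difference 17/390.

Σ = 17/390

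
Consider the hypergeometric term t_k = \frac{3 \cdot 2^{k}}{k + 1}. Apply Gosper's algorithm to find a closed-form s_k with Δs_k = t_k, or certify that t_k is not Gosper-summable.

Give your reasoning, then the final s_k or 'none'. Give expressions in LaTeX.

none (Gosper's algorithm certifies no s_k)

Compute t_(k+1)/t_k: get 2*(k + 1)/(k + 2).
Take A(k)=2*k + 2, B(k)=k + 2, C(k)=1.
Set up (2*k + 2)·f(k+1) − (k + 1)·f(k) − (1) = 0.
deg f ≤ -1 (via 1,1,0).
d = -1 < 0 ⇒ no nonzero polynomial f; not summable.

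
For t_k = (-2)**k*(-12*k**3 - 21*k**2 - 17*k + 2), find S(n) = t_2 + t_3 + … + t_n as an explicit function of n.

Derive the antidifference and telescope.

t_(k+1)/t_k = 2*(-12*k**3 - 57*k**2 - 95*k - 48)/(12*k**3 + 21*k**2 + 17*k - 2).
A = -2, B = 1, C = k**3 + 7*k**2/4 + 17*k/12 - 1/6.
Key eq: (-2)·f(k+1) = (1)·f(k) + (k**3 + 7*k**2/4 + 17*k/12 - 1/6).
From deg A=0, deg B=0, deg C=3: d=3.
A polynomial solution: f(k) = -(k - 1)*(4*k**2 + 3*k + 2)/12.
Then R = B(k−1)f/C = -(k - 1)*(4*k**2 + 3*k + 2)/(12*k**3 + 21*k**2 + 17*k - 2), so s_k = R(k)·t_k = (-2)**k*(4*k**3 - k**2 - k - 2).
Check: Δs_k = (-2)**k*(-12*k**3 - 21*k**2 - 17*k + 2). ✓
Evaluate: s_(n+1) = 2*(-2)**n*n*(-4*n**2 - 11*n - 9); subtract s_(2) = 96 ⇒ S(n) = -8*(-2)**n*n**3 - 22*(-2)**n*n**2 - 18*(-2)**n*n - 96.

S(n) = -8*(-2)**n*n**3 - 22*(-2)**n*n**2 - 18*(-2)**n*n - 96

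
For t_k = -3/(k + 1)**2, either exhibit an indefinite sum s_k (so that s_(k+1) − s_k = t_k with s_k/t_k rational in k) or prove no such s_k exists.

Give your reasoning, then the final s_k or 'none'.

Ratio r(k) = (k + 1)**2/(k + 2)**2.
Take A(k)=k**2 + 2*k + 1, B(k)=k**2 + 4*k + 4, C(k)=1.
Need (k**2 + 2*k + 1)·f(k+1) − (k**2 + 2*k + 1)·f(k) = 1.
deg f ≤ 0 (via 2,2,0).
Generic f = c0 gives residual -1; -1 = 0 cannot hold, so t_k is not Gosper-summable.

none — t_k is not Gosper-summable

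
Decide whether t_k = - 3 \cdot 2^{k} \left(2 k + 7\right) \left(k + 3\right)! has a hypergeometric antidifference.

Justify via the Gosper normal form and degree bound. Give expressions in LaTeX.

The ratio is 2*(k + 4)*(2*k + 9)/(2*k + 7).
Gosper form: A/B · C(k+1)/C(k) with A=2*k + 8, B=1, C=k + 7/2.
Need (2*k + 8)·f(k+1) − (1)·f(k) = k + 7/2.
Bound: deg f ≤ 0.
Match coefficients ⇒ f(k) = 1/2.
So s_k = (B(k−1)f/C)·t_k = (1/(2*k + 7))·t_k = -3*2**k*factorial(k + 3).
s_(k+1) − s_k = -3*2**k*(2*k + 7)*factorial(k + 3) = t_k.

Yes. s_k = - 3 \cdot 2^{k} \left(k + 3\right)!.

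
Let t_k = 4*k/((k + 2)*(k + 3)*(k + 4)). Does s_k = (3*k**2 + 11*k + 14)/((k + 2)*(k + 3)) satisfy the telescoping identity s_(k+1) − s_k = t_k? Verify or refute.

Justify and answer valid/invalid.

s_(k+1) = (11*k + 3*(k + 1)**2 + 25)/((k + 3)*(k + 4))
s_(k+1) − s_k = 4*k/(k**3 + 9*k**2 + 26*k + 24)
(s_(k+1) − s_k) − t_k = 0

Valid: the claim telescopes to t_k.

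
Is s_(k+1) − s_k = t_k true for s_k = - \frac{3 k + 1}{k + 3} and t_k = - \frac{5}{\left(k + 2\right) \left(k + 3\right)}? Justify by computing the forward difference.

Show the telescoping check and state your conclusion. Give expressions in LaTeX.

Invalid: residual \frac{4 - 3 k}{k^{3} + 9 k^{2} + 26 k + 24} ≠ 0.

s_(k+1) = (-3*k - 4)/(k + 4)
s_(k+1) − s_k = -8/(k**2 + 7*k + 12)
(s_(k+1) − s_k) − t_k = (4 - 3*k)/(k**3 + 9*k**2 + 26*k + 24)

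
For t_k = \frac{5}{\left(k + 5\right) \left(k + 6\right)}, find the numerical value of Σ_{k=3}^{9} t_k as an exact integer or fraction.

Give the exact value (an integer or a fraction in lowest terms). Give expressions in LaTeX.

Σ = 7/24

Ratio r(k) = (k + 5)/(k + 7).
So A=k + 5 and B=k + 7, with C=1.
f must satisfy (k + 5)·f(k+1) − (k + 6)·f(k) = 1.
Bound: deg f ≤ 1.
Solve for f: f(k) = k/5 (degree 1 ≤ 1).
Then R = B(k−1)f/C = k*(k + 6)/5, so s_k = R(k)·t_k = k/(k + 5).
Check: Δs_k = 5/(k**2 + 11*k + 30). ✓
Telescoping: Σ = s_(10) − s_(3) = 2/3 − (3/8) = 7/24.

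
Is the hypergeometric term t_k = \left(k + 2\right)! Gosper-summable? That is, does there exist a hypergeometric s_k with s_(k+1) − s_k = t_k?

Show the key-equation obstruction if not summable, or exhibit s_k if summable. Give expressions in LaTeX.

No — t_k has no hypergeometric antidifference.

Compute t_(k+1)/t_k: get k + 3.
Gosper form: A/B · C(k+1)/C(k) with A=k + 3, B=1, C=1.
Need (k + 3)·f(k+1) − (1)·f(k) = 1.
Bound: deg f ≤ -1.
Negative degree bound (-1): no f exists, t_k not Gosper-summable.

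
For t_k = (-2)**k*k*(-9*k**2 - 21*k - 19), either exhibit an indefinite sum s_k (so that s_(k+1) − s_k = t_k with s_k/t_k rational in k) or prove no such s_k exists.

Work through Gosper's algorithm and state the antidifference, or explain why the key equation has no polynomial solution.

The ratio is 2*(-9*k**3 - 48*k**2 - 88*k - 49)/(k*(9*k**2 + 21*k + 19)).
Factor: A=-2; B=1; C=k**3 + 7*k**2/3 + 19*k/9.
Set up (-2)·f(k+1) − (1)·f(k) − (k**3 + 7*k**2/3 + 19*k/9) = 0.
d = 3 from the (0,0,3) case.
Match coefficients ⇒ f(k) = -(3*k**3 + k**2 - k - 2)/9.
Certificate R = B(k−1)f/C = -(3*k**3 + k**2 - k - 2)/(k*(9*k**2 + 21*k + 19)) gives s_k = (-2)**k*(3*k**3 + k**2 - k - 2).
Check: Δs_k = (-2)**k*k*(-9*k**2 - 21*k - 19). ✓

s_k = (-2)**k*(3*k**3 + k**2 - k - 2)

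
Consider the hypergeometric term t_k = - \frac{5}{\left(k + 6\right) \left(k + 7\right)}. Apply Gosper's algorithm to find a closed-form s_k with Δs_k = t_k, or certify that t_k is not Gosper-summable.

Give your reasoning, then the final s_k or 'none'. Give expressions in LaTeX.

s_k = - \frac{5 k}{6 k + 36}

Compute t_(k+1)/t_k: get (k + 6)/(k + 8).
Gosper form: A/B · C(k+1)/C(k) with A=k + 6, B=k + 8, C=1.
Need (k + 6)·f(k+1) − (k + 7)·f(k) = 1.
d = 1 from the (1,1,0) case.
Match coefficients ⇒ f(k) = k/6.
Certificate R = B(k−1)f/C = k*(k + 7)/6 gives s_k = -5*k/(6*k + 36).
Verify: -5/(k**2 + 13*k + 42) matches t_k.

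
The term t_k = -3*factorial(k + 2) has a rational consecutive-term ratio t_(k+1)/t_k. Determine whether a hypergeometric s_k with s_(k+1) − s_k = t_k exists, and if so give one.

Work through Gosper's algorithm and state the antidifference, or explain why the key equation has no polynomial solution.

none — t_k is not Gosper-summable

Compute t_(k+1)/t_k: get k + 3.
A = k + 3, B = 1, C = 1.
Set up (k + 3)·f(k+1) − (1)·f(k) − (1) = 0.
d = -1 from the (1,0,0) case.
deg f ≤ -1 is impossible — no certificate.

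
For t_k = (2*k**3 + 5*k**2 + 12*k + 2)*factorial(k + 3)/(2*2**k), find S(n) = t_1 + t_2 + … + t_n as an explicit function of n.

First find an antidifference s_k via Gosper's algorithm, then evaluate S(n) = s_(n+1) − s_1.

Step 1: r(k) = (2*k**4 + 19*k**3 + 72*k**2 + 133*k + 84)/(2*(2*k**3 + 5*k**2 + 12*k + 2)).
Gosper form: A/B · C(k+1)/C(k) with A=k/2 + 2, B=1, C=k**3 + 5*k**2/2 + 6*k + 1.
Key eq: (k/2 + 2)·f(k+1) = (1)·f(k) + (k**3 + 5*k**2/2 + 6*k + 1).
Degrees (1,0,3) ⇒ d ≤ 2.
A polynomial solution: f(k) = 2*k**2 - 3*k + 3.
Then R = B(k−1)f/C = 2*(2*k**2 - 3*k + 3)/(2*k**3 + 5*k**2 + 12*k + 2), so s_k = R(k)·t_k = (2*k**2 - 3*k + 3)*factorial(k + 3)/2**k.
Check: Δs_k = (2*k**3 + 5*k**2 + 12*k + 2)*factorial(k + 3)/(2*2**k). ✓
Telescope: S(n) = s_(n+1) − s_(1) = 2**(-n - 1)*(2*n**2 + n + 2)*factorial(n + 4) − (24) = -24 + n**2*factorial(n + 4)/2**n + n*factorial(n + 4)/(2*2**n) + factorial(n + 4)/2**n.

S(n) = -24 + n**2*factorial(n + 4)/2**n + n*factorial(n + 4)/(2*2**n) + factorial(n + 4)/2**n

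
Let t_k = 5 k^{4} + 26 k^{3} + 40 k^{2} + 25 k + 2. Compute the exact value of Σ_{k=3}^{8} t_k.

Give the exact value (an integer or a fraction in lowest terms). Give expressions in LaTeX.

r(k) = (5*k**4 + 46*k**3 + 148*k**2 + 203*k + 98)/(5*k**4 + 26*k**3 + 40*k**2 + 25*k + 2) after simplifying.
A = 1, B = 1, C = k**4 + 26*k**3/5 + 8*k**2 + 5*k + 2/5.
Set up (1)·f(k+1) − (1)·f(k) − (k**4 + 26*k**3/5 + 8*k**2 + 5*k + 2/5) = 0.
From deg A=0, deg B=0, deg C=4: d=5.
Solve for f: f(k) = k*(k**4 + 4*k**3 + 2*k**2 - k - 4)/5 (degree 5 ≤ 5).
So s_k = (B(k−1)f/C)·t_k = (k*(k**4 + 4*k**3 + 2*k**2 - k - 4)/(5*k**4 + 26*k**3 + 40*k**2 + 25*k + 2))·t_k = k*(k**4 + 4*k**3 + 2*k**2 - k - 4).
Δs = 5*k**4 + 26*k**3 + 40*k**2 + 25*k + 2, as required.
Telescoping: Σ = s_(9) − s_(3) = 86634 − (600) = 86034.

Σ = 86034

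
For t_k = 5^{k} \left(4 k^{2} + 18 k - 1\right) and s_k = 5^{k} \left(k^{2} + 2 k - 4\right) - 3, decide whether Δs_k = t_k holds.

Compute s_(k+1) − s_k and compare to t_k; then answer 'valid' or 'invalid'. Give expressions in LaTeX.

s_(k+1) = 5**(k + 1)*(2*k + (k + 1)**2 - 2) - 3
s_(k+1) − s_k = 5**k*(4*k**2 + 18*k - 1)
(s_(k+1) − s_k) − t_k = 0

Valid: the claim telescopes to t_k.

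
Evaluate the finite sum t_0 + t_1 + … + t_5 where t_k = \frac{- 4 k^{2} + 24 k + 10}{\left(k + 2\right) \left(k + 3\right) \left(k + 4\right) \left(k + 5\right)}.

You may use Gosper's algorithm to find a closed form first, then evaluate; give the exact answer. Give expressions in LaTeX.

Σ = 19/72

t_(k+1)/t_k = (2*k**3 - 4*k**2 - 31*k - 30)/(2*k**3 - 77*k - 30).
Normal form (A,B,C) = (k + 2, k + 6, k**2 - 6*k - 5/2).
Key eq: (k + 2)·f(k+1) = (k + 5)·f(k) + (k**2 - 6*k - 5/2).
Bound: deg f ≤ 3.
Solve for f: f(k) = -k*(k**2 + 57*k + 2)/48 (degree 3 ≤ 3).
Then R = B(k−1)f/C = -k*(k + 5)*(k**2 + 57*k + 2)/(24*(2*k**2 - 12*k - 5)), so s_k = R(k)·t_k = k*(k**2 + 57*k + 2)/(12*(k + 2)*(k + 3)*(k + 4)).
s_(k+1) − s_k = 2*(-2*k**2 + 12*k + 5)/(k**4 + 14*k**3 + 71*k**2 + 154*k + 120) = t_k.
Σ_(k=0)^(5) t_k = s_(6) − s_(0) = 19/72 − (0) = 19/72.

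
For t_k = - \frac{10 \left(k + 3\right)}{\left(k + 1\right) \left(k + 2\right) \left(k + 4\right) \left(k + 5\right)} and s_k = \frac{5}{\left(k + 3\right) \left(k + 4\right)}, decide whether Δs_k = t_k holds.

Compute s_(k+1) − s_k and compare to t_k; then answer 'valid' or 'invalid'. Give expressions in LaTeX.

s_(k+1) = 5/((k + 4)*(k + 5))
s_(k+1) − s_k = -10/(k**3 + 12*k**2 + 47*k + 60)
(s_(k+1) − s_k) − t_k = 10*(3*k + 7)/(k**5 + 15*k**4 + 85*k**3 + 225*k**2 + 274*k + 120)

Invalid: residual \frac{10 \left(3 k + 7\right)}{k^{5} + 15 k^{4} + 85 k^{3} + 225 k^{2} + 274 k + 120} ≠ 0.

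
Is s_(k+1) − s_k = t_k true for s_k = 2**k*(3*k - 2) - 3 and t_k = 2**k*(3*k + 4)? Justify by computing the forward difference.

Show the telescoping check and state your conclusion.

valid; difference matches t_k

s_(k+1) = 2**(k + 1)*(3*k + 1) - 3
s_(k+1) − s_k = 2**k*(3*k + 4)
(s_(k+1) − s_k) − t_k = 0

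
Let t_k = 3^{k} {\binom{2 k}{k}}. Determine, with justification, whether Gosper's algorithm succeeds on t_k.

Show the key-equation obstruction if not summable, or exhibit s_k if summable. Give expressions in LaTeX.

The ratio is 6*(2*k + 1)/(k + 1).
Factor: A=12*k + 6; B=k + 1; C=1.
f must satisfy (12*k + 6)·f(k+1) − (k)·f(k) = 1.
d = -1 from the (1,1,0) case.
Bound -1 < 0, so the key equation has no polynomial solution.

No — t_k has no hypergeometric antidifference.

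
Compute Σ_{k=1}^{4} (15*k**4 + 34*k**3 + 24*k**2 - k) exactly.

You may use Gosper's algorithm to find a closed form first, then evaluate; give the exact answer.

Σ = 9420

t_(k+1)/t_k = (15*k**4 + 94*k**3 + 216*k**2 + 209*k + 72)/(k*(15*k**3 + 34*k**2 + 24*k - 1)).
Normal form (A,B,C) = (1, 1, k**4 + 34*k**3/15 + 8*k**2/5 - k/15).
Set up (1)·f(k+1) − (1)·f(k) − (k**4 + 34*k**3/15 + 8*k**2/5 - k/15) = 0.
Bound: deg f ≤ 5.
Solve for f: f(k) = k*(k - 1)*(3*k**3 + 4*k**2 - 4)/15 (degree 5 ≤ 5).
R(k) = B(k−1)·f(k)/C(k) = (k - 1)*(3*k**3 + 4*k**2 - 4)/(15*k**3 + 34*k**2 + 24*k - 1); s_k = R·t_k = k*(3*k**4 + k**3 - 4*k**2 - 4*k + 4).
Check: Δs_k = k*(15*k**3 + 34*k**2 + 24*k - 1). ✓
Evaluate s at k=5 and k=1: 9420 and 0; difference 9420.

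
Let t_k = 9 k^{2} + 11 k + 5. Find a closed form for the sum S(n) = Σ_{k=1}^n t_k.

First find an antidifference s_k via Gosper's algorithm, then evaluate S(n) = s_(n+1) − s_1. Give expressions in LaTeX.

S(n) = n \left(3 n^{2} + 10 n + 12\right)

Step 1: r(k) = (9*k**2 + 29*k + 25)/(9*k**2 + 11*k + 5).
A = 1, B = 1, C = k**2 + 11*k/9 + 5/9.
Key eq: (1)·f(k+1) = (1)·f(k) + (k**2 + 11*k/9 + 5/9).
From deg A=0, deg B=0, deg C=2: d=3.
Solving with deg f ≤ 3: f(k) = k*(3*k**2 + k + 1)/9.
Get s_k = R·t_k = k*(3*k**2 + k + 1) with R(k) = B(k−1)f(k)/C(k) = k*(3*k**2 + k + 1)/(9*k**2 + 11*k + 5).
Δs = 9*k**2 + 11*k + 5, as required.
Σ_(k=1)^n t_k = s_(n+1) − s_(1) = (3*n**3 + 10*n**2 + 12*n + 5) − (5), i.e. n*(3*n**2 + 10*n + 12).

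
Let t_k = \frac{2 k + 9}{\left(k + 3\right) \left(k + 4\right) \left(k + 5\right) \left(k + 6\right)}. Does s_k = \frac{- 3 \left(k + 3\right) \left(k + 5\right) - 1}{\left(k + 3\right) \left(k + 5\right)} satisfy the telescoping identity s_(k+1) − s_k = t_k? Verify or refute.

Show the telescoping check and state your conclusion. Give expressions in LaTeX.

Valid: the claim telescopes to t_k.

s_(k+1) = (-3*(k + 4)*(k + 6) - 1)/((k + 4)*(k + 6))
s_(k+1) − s_k = (2*k + 9)/(k**4 + 18*k**3 + 119*k**2 + 342*k + 360)
(s_(k+1) − s_k) − t_k = 0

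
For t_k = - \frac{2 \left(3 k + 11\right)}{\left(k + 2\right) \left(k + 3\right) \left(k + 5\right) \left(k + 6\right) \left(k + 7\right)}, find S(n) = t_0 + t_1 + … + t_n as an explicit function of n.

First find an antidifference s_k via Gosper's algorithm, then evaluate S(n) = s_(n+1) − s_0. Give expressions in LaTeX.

r(k) = (k + 2)*(k + 5)*(3*k + 14)/((k + 4)*(k + 8)*(3*k + 11)) after simplifying.
A = k + 2, B = k + 8, C = k**2 + 23*k/3 + 44/3.
Need (k + 2)·f(k+1) − (k + 7)·f(k) = k**2 + 23*k/3 + 44/3.
Bound: deg f ≤ 5.
Coefficient equations give f(k) = k*(k + 3)*(k + 4)*(k**2 + 13*k + 52)/180.
So s_k = (B(k−1)f/C)·t_k = (k*(k + 3)*(k + 7)*(k**2 + 13*k + 52)/(60*(3*k + 11)))·t_k = k*(-k**2 - 13*k - 52)/(30*(k**3 + 13*k**2 + 52*k + 60)).
s_(k+1) − s_k = 2*(-3*k - 11)/(k**5 + 23*k**4 + 203*k**3 + 853*k**2 + 1692*k + 1260) = t_k.
Σ_(k=0)^n t_k = s_(n+1) − s_(0) = ((-n**3 - 16*n**2 - 81*n - 66)/(30*(n**3 + 16*n**2 + 81*n + 126))) − (0), i.e. (-n**3 - 16*n**2 - 81*n - 66)/(30*(n**3 + 16*n**2 + 81*n + 126)).

S(n) = \frac{- n^{3} - 16 n^{2} - 81 n - 66}{30 \left(n^{3} + 16 n^{2} + 81 n + 126\right)}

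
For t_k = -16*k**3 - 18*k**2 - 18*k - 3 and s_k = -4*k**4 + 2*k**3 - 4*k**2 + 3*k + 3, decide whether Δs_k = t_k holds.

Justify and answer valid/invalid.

s_(k+1) = k*(-4*k**3 - 14*k**2 - 22*k - 15)
s_(k+1) − s_k = -16*k**3 - 18*k**2 - 18*k - 3
(s_(k+1) − s_k) − t_k = 0

Valid — Δs_k = t_k.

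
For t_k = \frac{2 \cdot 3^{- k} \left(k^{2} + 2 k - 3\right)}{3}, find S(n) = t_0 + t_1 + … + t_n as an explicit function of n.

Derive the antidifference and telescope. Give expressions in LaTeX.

S(n) = 3^{- n - 1} \left(- 3^{n + 1} - n^{2} - 5 n - 3\right)

t_(k+1)/t_k = k*(k + 4)/(3*(k**2 + 2*k - 3)).
Normal form (A,B,C) = (1/3, 1, k**2 + 2*k - 3).
Need (1/3)·f(k+1) − (1)·f(k) = k**2 + 2*k - 3.
d = 2 from the (0,0,2) case.
Match coefficients ⇒ f(k) = -3*(k**2 + 3*k - 1)/2.
Get s_k = R·t_k = (-k**2 - 3*k + 1)/3**k with R(k) = B(k−1)f(k)/C(k) = -3*(k**2 + 3*k - 1)/(2*(k - 1)*(k + 3)).
Verify: 2*(k**2 + 2*k - 3)/(3*3**k) matches t_k.
Evaluate: s_(n+1) = 3**(-n - 1)*(-n**2 - 5*n - 3); subtract s_(0) = 1 ⇒ S(n) = 3**(-n - 1)*(-3**(n + 1) - n**2 - 5*n - 3).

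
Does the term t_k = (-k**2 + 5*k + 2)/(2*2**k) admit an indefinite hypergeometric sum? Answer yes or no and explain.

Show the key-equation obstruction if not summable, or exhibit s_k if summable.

t_(k+1)/t_k = (k**2 - 3*k - 6)/(2*(k**2 - 5*k - 2)).
Gosper form: A/B · C(k+1)/C(k) with A=1/2, B=1, C=k**2 - 5*k - 2.
Set up (1/2)·f(k+1) − (1)·f(k) − (k**2 - 5*k - 2) = 0.
Bound: deg f ≤ 2.
Solve for f: f(k) = -2*(k - 4)*(k + 1) (degree 2 ≤ 2).
So s_k = (B(k−1)f/C)·t_k = (-2*(k - 4)*(k + 1)/(k**2 - 5*k - 2))·t_k = (k**2 - 3*k - 4)/2**k.
Δs = (-k**2 + 5*k + 2)/(2*2**k), as required.

Yes. s_k = (k**2 - 3*k - 4)/2**k.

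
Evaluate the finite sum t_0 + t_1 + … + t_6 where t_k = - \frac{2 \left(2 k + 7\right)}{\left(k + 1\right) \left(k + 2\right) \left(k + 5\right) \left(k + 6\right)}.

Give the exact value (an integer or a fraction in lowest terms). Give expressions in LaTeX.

t_(k+1)/t_k = (k + 1)*(k + 5)*(2*k + 9)/((k + 3)*(k + 7)*(2*k + 7)).
Normal form (A,B,C) = (k + 1, k + 7, k**3 + 21*k**2/2 + 73*k/2 + 42).
Solve (k + 1)·f(k+1) − (k + 6)·f(k) = k**3 + 21*k**2/2 + 73*k/2 + 42.
Bound: deg f ≤ 5.
A polynomial solution: f(k) = k*(k + 2)*(k + 3)*(k + 4)*(k + 6)/10.
Certificate R = B(k−1)f/C = k*(k + 2)*(k + 6)**2/(5*(2*k + 7)) gives s_k = 2*k*(-k - 6)/(5*(k**2 + 6*k + 5)).
s_(k+1) − s_k = 2*(-2*k - 7)/(k**4 + 14*k**3 + 65*k**2 + 112*k + 60) = t_k.
Telescoping: Σ = s_(7) − s_(0) = -91/240 − (0) = -91/240.

Σ = -91/240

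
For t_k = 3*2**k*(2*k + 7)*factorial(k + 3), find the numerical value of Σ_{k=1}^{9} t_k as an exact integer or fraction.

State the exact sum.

Σ = 19129407897456

Step 1: r(k) = 2*(k + 4)*(2*k + 9)/(2*k + 7).
A = 2*k + 8, B = 1, C = k + 7/2.
Need (2*k + 8)·f(k+1) − (1)·f(k) = k + 7/2.
d = 0 from the (1,0,1) case.
Coefficient equations give f(k) = 1/2.
Then R = B(k−1)f/C = 1/(2*k + 7), so s_k = R(k)·t_k = 3*2**k*factorial(k + 3).
Check: Δs_k = 3*2**k*(2*k + 7)*factorial(k + 3). ✓
Evaluate s at k=10 and k=1: 19129407897600 and 144; difference 19129407897456.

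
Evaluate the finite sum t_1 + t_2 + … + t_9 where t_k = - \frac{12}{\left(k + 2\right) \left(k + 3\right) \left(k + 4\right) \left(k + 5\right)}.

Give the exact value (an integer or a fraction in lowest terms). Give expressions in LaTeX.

Compute t_(k+1)/t_k: get (k + 2)/(k + 6).
A = k + 2, B = k + 6, C = 1.
Solve (k + 2)·f(k+1) − (k + 5)·f(k) = 1.
deg f ≤ 3 (via 1,1,0).
Solving with deg f ≤ 3: f(k) = k*(k**2 + 9*k + 26)/72.
Then R = B(k−1)f/C = k*(k + 5)*(k**2 + 9*k + 26)/72, so s_k = R(k)·t_k = k*(-k**2 - 9*k - 26)/(6*(k + 2)*(k + 3)*(k + 4)).
Δs = -12/(k**4 + 14*k**3 + 71*k**2 + 154*k + 120), as required.
Evaluate s at k=10 and k=1: -15/91 and -1/10; difference -59/910.

Σ = -59/910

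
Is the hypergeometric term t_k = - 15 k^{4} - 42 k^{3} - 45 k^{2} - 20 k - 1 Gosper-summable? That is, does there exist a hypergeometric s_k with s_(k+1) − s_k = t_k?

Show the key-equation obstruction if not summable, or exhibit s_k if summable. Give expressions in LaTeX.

Yes. s_k = k \left(- 3 k^{4} - 3 k^{3} + k^{2} + 2 k + 2\right).

t_(k+1)/t_k = (15*k**4 + 102*k**3 + 261*k**2 + 296*k + 123)/(15*k**4 + 42*k**3 + 45*k**2 + 20*k + 1).
Gosper form: A/B · C(k+1)/C(k) with A=1, B=1, C=k**4 + 14*k**3/5 + 3*k**2 + 4*k/3 + 1/15.
Set up (1)·f(k+1) − (1)·f(k) − (k**4 + 14*k**3/5 + 3*k**2 + 4*k/3 + 1/15) = 0.
Bound: deg f ≤ 5.
Solve for f: f(k) = k*(3*k**4 + 3*k**3 - k**2 - 2*k - 2)/15 (degree 5 ≤ 5).
Get s_k = R·t_k = k*(-3*k**4 - 3*k**3 + k**2 + 2*k + 2) with R(k) = B(k−1)f(k)/C(k) = k*(3*k**4 + 3*k**3 - k**2 - 2*k - 2)/(15*k**4 + 42*k**3 + 45*k**2 + 20*k + 1).
Verify: -15*k**4 - 42*k**3 - 45*k**2 - 20*k - 1 matches t_k.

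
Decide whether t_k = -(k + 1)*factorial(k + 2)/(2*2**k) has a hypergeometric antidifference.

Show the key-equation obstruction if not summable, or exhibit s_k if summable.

Yes. s_k = -factorial(k + 2)/2**k.

t_(k+1)/t_k = (k + 2)*(k + 3)/(2*(k + 1)).
A = k/2 + 3/2, B = 1, C = k + 1.
Set up (k/2 + 3/2)·f(k+1) − (1)·f(k) − (k + 1) = 0.
Bound: deg f ≤ 0.
Solving with deg f ≤ 0: f(k) = 2.
Get s_k = R·t_k = -factorial(k + 2)/2**k with R(k) = B(k−1)f(k)/C(k) = 2/(k + 1).
Verify: -(k + 1)*factorial(k + 2)/(2*2**k) matches t_k.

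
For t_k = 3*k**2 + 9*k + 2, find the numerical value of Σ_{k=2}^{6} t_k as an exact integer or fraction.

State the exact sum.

Σ = 460

The ratio is (3*k**2 + 15*k + 14)/(3*k**2 + 9*k + 2).
A = 1, B = 1, C = k**2 + 3*k + 2/3.
Set up (1)·f(k+1) − (1)·f(k) − (k**2 + 3*k + 2/3) = 0.
Bound: deg f ≤ 3.
Coefficient equations give f(k) = k*(k**2 + 3*k - 2)/3.
So s_k = (B(k−1)f/C)·t_k = (k*(k**2 + 3*k - 2)/(3*k**2 + 9*k + 2))·t_k = k*(k**2 + 3*k - 2).
Check: Δs_k = 3*k**2 + 9*k + 2. ✓
Telescoping: Σ = s_(7) − s_(2) = 476 − (16) = 460.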